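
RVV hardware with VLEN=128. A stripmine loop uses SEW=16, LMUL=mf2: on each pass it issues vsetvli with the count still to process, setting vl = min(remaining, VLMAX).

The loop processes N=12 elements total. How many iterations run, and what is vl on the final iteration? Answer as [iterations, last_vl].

[iterations, last_vl] = [3, 4]

VLMAX = (128 × 1/2) / 16 = 4 lanes
N=12: ⌈12/4⌉ = 3 iters; last vl = 12 − 2×4 = 4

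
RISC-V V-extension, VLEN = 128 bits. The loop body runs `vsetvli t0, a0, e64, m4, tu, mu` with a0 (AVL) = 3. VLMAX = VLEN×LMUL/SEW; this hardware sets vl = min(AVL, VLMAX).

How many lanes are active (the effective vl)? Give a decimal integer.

VLMAX = VLEN×LMUL/SEW = 128×4/64 = 8
AVL=3 ≤ VLMAX=8, so vl = 3

vl = 3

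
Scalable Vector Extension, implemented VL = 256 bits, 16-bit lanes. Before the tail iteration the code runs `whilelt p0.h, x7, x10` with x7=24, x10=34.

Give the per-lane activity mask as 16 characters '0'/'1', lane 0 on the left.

lane count: 256 div 16 = 16
whilelt: lane j active iff 24+j < 34 → j < 10 → 10 active
bits (lane 0 leftmost): 1111111111000000

predicate = 1111111111000000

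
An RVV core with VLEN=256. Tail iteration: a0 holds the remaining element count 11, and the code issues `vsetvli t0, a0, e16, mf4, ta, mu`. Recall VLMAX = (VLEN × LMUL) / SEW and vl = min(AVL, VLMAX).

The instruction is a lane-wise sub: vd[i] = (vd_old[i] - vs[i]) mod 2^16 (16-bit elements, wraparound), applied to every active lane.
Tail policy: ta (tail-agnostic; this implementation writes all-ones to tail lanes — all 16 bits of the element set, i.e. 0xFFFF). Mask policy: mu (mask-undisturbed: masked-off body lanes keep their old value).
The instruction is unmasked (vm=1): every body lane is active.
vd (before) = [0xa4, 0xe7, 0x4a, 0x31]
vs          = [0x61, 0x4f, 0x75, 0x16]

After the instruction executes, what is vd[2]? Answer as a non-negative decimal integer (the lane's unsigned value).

lanes per group: 256·1/4/16 = 4
vl ← min(11, 4) = 4
[0] sub(0xa4,0x61) = 0x43
[1] sub(0xe7,0x4f) = 0x98
[2] sub(0x4a,0x75) = 0xffd5
[3] sub(0x31,0x16) = 0x1b

vd[2] = 65493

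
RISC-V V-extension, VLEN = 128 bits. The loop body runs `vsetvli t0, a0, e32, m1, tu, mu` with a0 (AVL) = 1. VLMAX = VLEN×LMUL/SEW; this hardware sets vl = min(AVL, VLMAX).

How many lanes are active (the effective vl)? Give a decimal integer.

vl = 1

VLMAX = VLEN×LMUL/SEW = 128×1/32 = 4
vl ← min(1, 4) = 1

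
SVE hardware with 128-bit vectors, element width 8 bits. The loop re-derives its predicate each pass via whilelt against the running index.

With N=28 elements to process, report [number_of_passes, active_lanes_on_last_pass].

lane count: 128 div 8 = 16
N=28: ⌈28/16⌉ = 2 iters; last vl = 28 − 1×16 = 12

[iterations, last_vl] = [2, 12]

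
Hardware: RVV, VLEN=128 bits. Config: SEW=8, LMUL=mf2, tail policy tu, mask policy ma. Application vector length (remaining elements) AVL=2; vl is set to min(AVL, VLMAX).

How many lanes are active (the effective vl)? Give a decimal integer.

lanes per group: 128·1/2/8 = 8
AVL=2 ≤ VLMAX=8, so vl = 2

vl = 2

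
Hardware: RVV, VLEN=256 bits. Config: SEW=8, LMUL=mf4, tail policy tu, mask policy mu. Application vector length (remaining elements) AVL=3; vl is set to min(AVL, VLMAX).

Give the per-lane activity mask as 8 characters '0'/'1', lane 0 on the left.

predicate = 11100000

VLMAX = VLEN×LMUL/SEW = 256×1/4/8 = 8
AVL=3 ≤ VLMAX=8, so vl = 3
bits (lane 0 leftmost): 11100000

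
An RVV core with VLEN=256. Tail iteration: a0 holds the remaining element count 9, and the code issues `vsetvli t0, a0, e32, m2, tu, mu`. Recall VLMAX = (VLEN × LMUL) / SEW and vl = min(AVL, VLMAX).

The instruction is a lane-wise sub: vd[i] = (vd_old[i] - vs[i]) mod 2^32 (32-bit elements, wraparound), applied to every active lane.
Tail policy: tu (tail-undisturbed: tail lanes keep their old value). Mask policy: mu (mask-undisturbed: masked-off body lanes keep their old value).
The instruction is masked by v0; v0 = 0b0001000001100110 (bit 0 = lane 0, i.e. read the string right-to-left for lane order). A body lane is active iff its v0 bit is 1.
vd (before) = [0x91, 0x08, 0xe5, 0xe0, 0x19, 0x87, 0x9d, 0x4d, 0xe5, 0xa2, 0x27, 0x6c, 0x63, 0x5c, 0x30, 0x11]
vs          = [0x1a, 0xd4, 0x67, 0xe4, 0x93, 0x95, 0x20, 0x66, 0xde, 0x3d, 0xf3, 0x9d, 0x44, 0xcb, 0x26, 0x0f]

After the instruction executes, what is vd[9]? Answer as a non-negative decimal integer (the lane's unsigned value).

vd[9] = 162

VLMAX = VLEN×LMUL/SEW = 256×2/32 = 16
vl = min(AVL, VLMAX) = min(9, 16) = 9
lane  0: mask-off/keep ⇒ 0x91
lane  1: sub(0x08,0xd4) ⇒ 0xffffff34
lane  2: sub(0xe5,0x67) ⇒ 0x7e
lane  3: mask-off/keep ⇒ 0xe0
lane  4: mask-off/keep ⇒ 0x19
lane  5: sub(0x87,0x95) ⇒ 0xfffffff2
lane  6: sub(0x9d,0x20) ⇒ 0x7d
lane  7: mask-off/keep ⇒ 0x4d
lane  8: mask-off/keep ⇒ 0xe5
lane  9: tail/keep ⇒ 0xa2
lane 10: tail/keep ⇒ 0x27
lane 11: tail/keep ⇒ 0x6c
lane 12: tail/keep ⇒ 0x63
lane 13: tail/keep ⇒ 0x5c
lane 14: tail/keep ⇒ 0x30
lane 15: tail/keep ⇒ 0x11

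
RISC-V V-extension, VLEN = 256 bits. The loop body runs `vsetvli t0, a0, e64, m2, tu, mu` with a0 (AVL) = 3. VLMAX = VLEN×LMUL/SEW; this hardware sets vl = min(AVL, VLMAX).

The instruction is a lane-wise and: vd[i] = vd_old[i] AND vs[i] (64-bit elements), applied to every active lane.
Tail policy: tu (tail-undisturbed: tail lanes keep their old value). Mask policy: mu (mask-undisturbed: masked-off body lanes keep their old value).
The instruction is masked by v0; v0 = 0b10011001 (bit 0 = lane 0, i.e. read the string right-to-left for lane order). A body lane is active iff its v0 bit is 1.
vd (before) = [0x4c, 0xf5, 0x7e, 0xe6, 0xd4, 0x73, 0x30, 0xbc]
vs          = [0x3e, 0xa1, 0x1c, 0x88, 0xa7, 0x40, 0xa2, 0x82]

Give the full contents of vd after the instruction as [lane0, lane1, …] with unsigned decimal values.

vd = [12, 245, 126, 230, 212, 115, 48, 188]

VLMAX = (256 × 2) / 64 = 8 lanes
vl = min(AVL, VLMAX) = min(3, 8) = 3
[0] and(0x4c,0x3e) = 0x0c
[1] mask-off/keep = 0xf5
[2] mask-off/keep = 0x7e
[3] tail/keep = 0xe6
[4] tail/keep = 0xd4
[5] tail/keep = 0x73
[6] tail/keep = 0x30
[7] tail/keep = 0xbc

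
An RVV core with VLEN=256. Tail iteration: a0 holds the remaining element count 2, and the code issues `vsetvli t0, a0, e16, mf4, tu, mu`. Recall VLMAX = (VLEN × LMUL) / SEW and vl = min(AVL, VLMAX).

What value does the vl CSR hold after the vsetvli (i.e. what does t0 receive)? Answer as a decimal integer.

lanes per group: 256·1/4/16 = 4
vl = min(AVL, VLMAX) = min(2, 4) = 2

vl = 2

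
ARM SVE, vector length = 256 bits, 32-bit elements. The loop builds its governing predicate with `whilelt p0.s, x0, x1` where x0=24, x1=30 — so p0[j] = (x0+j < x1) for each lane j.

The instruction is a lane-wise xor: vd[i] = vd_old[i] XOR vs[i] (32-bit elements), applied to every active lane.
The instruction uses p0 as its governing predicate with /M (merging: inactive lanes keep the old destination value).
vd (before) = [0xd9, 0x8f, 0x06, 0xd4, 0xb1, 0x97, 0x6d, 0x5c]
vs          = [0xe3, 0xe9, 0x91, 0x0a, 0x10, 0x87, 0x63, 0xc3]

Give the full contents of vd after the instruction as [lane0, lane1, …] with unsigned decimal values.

vd = [58, 102, 151, 222, 161, 16, 109, 92]

register lanes = 256/32 = 8
whilelt: lane j active iff 24+j < 30 → j < 6 → 6 active
vd[0] xor(0xd9,0xe3) -> 0x3a
vd[1] xor(0x8f,0xe9) -> 0x66
vd[2] xor(0x06,0x91) -> 0x97
vd[3] xor(0xd4,0x0a) -> 0xde
vd[4] xor(0xb1,0x10) -> 0xa1
vd[5] xor(0x97,0x87) -> 0x10
vd[6] tail/keep -> 0x6d
vd[7] tail/keep -> 0x5c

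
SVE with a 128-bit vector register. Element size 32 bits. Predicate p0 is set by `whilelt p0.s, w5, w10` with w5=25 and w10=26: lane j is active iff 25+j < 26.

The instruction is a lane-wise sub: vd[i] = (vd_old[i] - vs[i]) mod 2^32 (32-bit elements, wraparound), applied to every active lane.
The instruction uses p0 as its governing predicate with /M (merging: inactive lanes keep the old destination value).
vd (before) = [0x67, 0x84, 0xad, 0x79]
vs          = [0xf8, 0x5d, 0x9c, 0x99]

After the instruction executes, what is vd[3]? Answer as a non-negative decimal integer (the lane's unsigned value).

register lanes = 128/32 = 4
p0[j] = (25+j < 26); true for j=0..0 → 1 lanes set
lane  0: sub(0x67,0xf8) ⇒ 0xffffff6f
lane  1: tail/keep ⇒ 0x84
lane  2: tail/keep ⇒ 0xad
lane  3: tail/keep ⇒ 0x79

vd[3] = 121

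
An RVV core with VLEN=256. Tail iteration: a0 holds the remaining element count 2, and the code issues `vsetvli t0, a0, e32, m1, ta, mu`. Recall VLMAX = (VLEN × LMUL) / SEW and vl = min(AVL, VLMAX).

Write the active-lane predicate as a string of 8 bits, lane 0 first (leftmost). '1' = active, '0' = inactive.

lanes per group: 256·1/32 = 8
vl ← min(2, 8) = 2
bits (lane 0 leftmost): 11000000

predicate = 11000000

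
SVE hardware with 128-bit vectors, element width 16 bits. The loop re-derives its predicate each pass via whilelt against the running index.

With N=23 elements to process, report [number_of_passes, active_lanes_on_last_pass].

128-bit reg / 16-bit elem → 8 lanes
iterations = ceil(23/8) = 3; final-pass vl = 7

[iterations, last_vl] = [3, 7]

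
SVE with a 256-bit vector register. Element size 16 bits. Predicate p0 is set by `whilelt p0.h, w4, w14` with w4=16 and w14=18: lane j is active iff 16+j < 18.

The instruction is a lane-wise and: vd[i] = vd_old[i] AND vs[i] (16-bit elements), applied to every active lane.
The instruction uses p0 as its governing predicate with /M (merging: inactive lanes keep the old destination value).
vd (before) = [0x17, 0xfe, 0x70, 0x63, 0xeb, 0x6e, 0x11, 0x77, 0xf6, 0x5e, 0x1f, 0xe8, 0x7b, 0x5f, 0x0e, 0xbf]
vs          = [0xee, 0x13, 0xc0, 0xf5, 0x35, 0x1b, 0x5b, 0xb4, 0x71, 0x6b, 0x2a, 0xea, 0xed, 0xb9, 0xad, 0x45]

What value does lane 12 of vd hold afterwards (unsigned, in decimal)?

vd[12] = 123

256-bit reg / 16-bit elem → 16 lanes
p0[j] = (16+j < 18); true for j=0..1 → 2 lanes set
[0] and(0x17,0xee) = 0x06
[1] and(0xfe,0x13) = 0x12
[2] tail/keep = 0x70
[3] tail/keep = 0x63
[4] tail/keep = 0xeb
[5] tail/keep = 0x6e
[6] tail/keep = 0x11
[7] tail/keep = 0x77
[8] tail/keep = 0xf6
[9] tail/keep = 0x5e
[10] tail/keep = 0x1f
[11] tail/keep = 0xe8
[12] tail/keep = 0x7b
[13] tail/keep = 0x5f
[14] tail/keep = 0x0e
[15] tail/keep = 0xbf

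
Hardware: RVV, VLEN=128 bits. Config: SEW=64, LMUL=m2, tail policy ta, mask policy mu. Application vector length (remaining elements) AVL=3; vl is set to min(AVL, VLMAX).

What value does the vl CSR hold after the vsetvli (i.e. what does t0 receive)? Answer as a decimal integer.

vl = 3

VLMAX = (128 × 2) / 64 = 4 lanes
AVL=3 ≤ VLMAX=4, so vl = 3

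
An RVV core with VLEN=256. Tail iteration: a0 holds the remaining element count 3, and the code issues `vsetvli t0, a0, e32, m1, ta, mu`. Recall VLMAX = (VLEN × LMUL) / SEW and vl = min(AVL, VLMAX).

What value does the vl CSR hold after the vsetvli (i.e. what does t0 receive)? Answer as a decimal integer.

vl = 3

lanes per group: 256·1/32 = 8
AVL=3 ≤ VLMAX=8, so vl = 3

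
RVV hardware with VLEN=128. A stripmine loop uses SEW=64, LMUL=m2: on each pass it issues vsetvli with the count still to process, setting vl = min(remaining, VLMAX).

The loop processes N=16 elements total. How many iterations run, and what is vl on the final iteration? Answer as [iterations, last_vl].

[iterations, last_vl] = [4, 4]

lanes per group: 128·2/64 = 4
iterations = ceil(16/4) = 4; final-pass vl = 4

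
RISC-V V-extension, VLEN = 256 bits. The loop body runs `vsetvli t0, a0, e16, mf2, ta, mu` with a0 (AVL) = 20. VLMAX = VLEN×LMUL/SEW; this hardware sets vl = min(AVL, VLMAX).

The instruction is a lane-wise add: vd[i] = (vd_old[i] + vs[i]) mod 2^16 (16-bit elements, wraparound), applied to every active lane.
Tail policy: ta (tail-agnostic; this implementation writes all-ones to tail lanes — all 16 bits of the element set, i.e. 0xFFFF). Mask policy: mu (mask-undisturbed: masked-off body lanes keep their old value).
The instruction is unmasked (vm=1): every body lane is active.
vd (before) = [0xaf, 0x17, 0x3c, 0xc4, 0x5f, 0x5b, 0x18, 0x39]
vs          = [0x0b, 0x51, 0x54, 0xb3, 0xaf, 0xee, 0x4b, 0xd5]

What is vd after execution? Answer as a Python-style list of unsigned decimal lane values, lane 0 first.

vd = [186, 104, 144, 375, 270, 329, 99, 270]

VLMAX = VLEN×LMUL/SEW = 256×1/2/16 = 8
AVL=20 > VLMAX=8, so vl = 8
vd[0] add(0xaf,0x0b) -> 0xba
vd[1] add(0x17,0x51) -> 0x68
vd[2] add(0x3c,0x54) -> 0x90
vd[3] add(0xc4,0xb3) -> 0x177
vd[4] add(0x5f,0xaf) -> 0x10e
vd[5] add(0x5b,0xee) -> 0x149
vd[6] add(0x18,0x4b) -> 0x63
vd[7] add(0x39,0xd5) -> 0x10e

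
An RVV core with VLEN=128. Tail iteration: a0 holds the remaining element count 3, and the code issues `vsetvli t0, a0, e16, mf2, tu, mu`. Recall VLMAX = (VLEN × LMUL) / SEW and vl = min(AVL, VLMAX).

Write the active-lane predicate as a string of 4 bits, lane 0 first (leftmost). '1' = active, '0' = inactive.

VLMAX = VLEN×LMUL/SEW = 128×1/2/16 = 4
AVL=3 ≤ VLMAX=4, so vl = 3
bits (lane 0 leftmost): 1110

predicate = 1110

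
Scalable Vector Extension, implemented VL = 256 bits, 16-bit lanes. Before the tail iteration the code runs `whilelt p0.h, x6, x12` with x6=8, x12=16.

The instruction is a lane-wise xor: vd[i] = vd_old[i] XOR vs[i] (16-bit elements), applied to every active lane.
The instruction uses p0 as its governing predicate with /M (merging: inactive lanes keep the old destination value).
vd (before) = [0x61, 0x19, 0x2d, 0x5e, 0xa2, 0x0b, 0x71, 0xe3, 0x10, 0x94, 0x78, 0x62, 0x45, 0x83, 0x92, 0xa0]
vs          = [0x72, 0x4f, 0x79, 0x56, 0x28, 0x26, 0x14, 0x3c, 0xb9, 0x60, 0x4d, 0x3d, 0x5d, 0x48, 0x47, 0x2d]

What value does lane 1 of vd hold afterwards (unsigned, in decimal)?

vd[1] = 86

register lanes = 256/16 = 16
whilelt: lane j active iff 8+j < 16 → j < 8 → 8 active
  i=0: xor(0x61,0x72) → 19
  i=1: xor(0x19,0x4f) → 86
  i=2: xor(0x2d,0x79) → 84
  i=3: xor(0x5e,0x56) → 8
  i=4: xor(0xa2,0x28) → 138
  i=5: xor(0x0b,0x26) → 45
  i=6: xor(0x71,0x14) → 101
  i=7: xor(0xe3,0x3c) → 223
  i=8: tail/keep → 16
  i=9: tail/keep → 148
  i=10: tail/keep → 120
  i=11: tail/keep → 98
  i=12: tail/keep → 69
  i=13: tail/keep → 131
  i=14: tail/keep → 146
  i=15: tail/keep → 160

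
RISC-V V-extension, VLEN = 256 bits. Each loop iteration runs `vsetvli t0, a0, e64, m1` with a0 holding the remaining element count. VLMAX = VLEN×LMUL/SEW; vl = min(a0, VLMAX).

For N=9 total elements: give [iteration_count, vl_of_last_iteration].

lanes per group: 256·1/64 = 4
iterations = ceil(9/4) = 3; final-pass vl = 1

[iterations, last_vl] = [3, 1]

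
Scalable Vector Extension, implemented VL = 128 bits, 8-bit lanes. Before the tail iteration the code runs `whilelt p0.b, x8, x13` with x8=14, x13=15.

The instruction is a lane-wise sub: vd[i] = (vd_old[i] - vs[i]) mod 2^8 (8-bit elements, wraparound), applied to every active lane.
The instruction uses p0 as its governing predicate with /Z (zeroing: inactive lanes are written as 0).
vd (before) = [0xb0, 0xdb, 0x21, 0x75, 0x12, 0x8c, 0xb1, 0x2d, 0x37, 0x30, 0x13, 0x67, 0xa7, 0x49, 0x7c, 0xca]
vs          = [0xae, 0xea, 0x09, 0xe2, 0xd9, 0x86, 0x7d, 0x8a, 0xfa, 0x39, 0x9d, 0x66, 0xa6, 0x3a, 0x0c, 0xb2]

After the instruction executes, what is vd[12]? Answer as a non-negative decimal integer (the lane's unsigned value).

128-bit reg / 8-bit elem → 16 lanes
active while 14+j < 15, i.e. j ∈ [0,1) capped at 16 ⇒ 1
vd[0] sub(0xb0,0xae) -> 0x02
vd[1] tail/zero -> 0x00
vd[2] tail/zero -> 0x00
vd[3] tail/zero -> 0x00
vd[4] tail/zero -> 0x00
vd[5] tail/zero -> 0x00
vd[6] tail/zero -> 0x00
vd[7] tail/zero -> 0x00
vd[8] tail/zero -> 0x00
vd[9] tail/zero -> 0x00
vd[10] tail/zero -> 0x00
vd[11] tail/zero -> 0x00
vd[12] tail/zero -> 0x00
vd[13] tail/zero -> 0x00
vd[14] tail/zero -> 0x00
vd[15] tail/zero -> 0x00

vd[12] = 0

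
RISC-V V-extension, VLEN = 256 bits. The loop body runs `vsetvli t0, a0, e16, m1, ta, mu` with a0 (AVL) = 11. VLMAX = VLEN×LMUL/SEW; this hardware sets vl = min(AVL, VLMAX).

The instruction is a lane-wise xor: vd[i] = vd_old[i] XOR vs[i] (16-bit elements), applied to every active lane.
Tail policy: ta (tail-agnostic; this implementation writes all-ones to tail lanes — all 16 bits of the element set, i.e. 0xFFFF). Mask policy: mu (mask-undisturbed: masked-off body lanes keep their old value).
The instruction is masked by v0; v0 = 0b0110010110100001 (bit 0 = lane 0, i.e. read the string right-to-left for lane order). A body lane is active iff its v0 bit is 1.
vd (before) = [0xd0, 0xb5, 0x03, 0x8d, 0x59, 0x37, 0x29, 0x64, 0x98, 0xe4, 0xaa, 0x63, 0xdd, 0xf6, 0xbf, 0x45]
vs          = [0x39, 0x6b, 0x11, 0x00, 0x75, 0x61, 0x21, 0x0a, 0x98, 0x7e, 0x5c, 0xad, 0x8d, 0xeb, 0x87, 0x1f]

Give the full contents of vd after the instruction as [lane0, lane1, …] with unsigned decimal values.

VLMAX = VLEN×LMUL/SEW = 256×1/16 = 16
vl = min(AVL, VLMAX) = min(11, 16) = 11
vd[0] xor(0xd0,0x39) -> 0xe9
vd[1] mask-off/keep -> 0xb5
vd[2] mask-off/keep -> 0x03
vd[3] mask-off/keep -> 0x8d
vd[4] mask-off/keep -> 0x59
vd[5] xor(0x37,0x61) -> 0x56
vd[6] mask-off/keep -> 0x29
vd[7] xor(0x64,0x0a) -> 0x6e
vd[8] xor(0x98,0x98) -> 0x00
vd[9] mask-off/keep -> 0xe4
vd[10] xor(0xaa,0x5c) -> 0xf6
vd[11] tail/ones -> 0xffff
vd[12] tail/ones -> 0xffff
vd[13] tail/ones -> 0xffff
vd[14] tail/ones -> 0xffff
vd[15] tail/ones -> 0xffff

vd = [233, 181, 3, 141, 89, 86, 41, 110, 0, 228, 246, 65535, 65535, 65535, 65535, 65535]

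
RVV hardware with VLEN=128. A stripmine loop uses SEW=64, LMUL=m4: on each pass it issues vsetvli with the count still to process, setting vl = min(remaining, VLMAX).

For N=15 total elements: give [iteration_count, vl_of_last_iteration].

[iterations, last_vl] = [2, 7]

VLMAX = VLEN×LMUL/SEW = 128×4/64 = 8
15 elements at 8/iter → 2 passes, remainder 7 on the last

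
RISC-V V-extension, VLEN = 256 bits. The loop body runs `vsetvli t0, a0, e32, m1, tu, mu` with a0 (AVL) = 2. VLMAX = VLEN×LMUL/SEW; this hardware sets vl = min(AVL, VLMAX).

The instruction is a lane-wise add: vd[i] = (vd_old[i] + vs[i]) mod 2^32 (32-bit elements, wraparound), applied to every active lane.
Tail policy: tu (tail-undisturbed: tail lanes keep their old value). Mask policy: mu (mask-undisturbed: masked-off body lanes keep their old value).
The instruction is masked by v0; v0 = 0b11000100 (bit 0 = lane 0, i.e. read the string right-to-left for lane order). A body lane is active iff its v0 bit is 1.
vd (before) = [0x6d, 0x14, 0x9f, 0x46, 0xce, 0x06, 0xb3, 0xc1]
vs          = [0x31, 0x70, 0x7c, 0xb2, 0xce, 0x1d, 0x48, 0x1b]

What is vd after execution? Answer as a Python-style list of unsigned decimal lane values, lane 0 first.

VLMAX = (256 × 1) / 32 = 8 lanes
vl ← min(2, 8) = 2
vd[0] mask-off/keep -> 0x6d
vd[1] mask-off/keep -> 0x14
vd[2] tail/keep -> 0x9f
vd[3] tail/keep -> 0x46
vd[4] tail/keep -> 0xce
vd[5] tail/keep -> 0x06
vd[6] tail/keep -> 0xb3
vd[7] tail/keep -> 0xc1

vd = [109, 20, 159, 70, 206, 6, 179, 193]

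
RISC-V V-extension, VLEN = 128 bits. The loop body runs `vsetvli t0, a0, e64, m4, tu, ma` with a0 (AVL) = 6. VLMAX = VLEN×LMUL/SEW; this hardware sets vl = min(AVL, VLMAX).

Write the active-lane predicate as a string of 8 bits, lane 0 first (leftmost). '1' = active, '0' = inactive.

predicate = 11111100

lanes per group: 128·4/64 = 8
vl = min(AVL, VLMAX) = min(6, 8) = 6
bits (lane 0 leftmost): 11111100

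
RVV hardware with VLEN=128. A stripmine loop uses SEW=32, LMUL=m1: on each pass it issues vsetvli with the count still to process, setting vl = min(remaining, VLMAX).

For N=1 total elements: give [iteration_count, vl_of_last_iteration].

VLMAX = (128 × 1) / 32 = 4 lanes
iterations = ceil(1/4) = 1; final-pass vl = 1

[iterations, last_vl] = [1, 1]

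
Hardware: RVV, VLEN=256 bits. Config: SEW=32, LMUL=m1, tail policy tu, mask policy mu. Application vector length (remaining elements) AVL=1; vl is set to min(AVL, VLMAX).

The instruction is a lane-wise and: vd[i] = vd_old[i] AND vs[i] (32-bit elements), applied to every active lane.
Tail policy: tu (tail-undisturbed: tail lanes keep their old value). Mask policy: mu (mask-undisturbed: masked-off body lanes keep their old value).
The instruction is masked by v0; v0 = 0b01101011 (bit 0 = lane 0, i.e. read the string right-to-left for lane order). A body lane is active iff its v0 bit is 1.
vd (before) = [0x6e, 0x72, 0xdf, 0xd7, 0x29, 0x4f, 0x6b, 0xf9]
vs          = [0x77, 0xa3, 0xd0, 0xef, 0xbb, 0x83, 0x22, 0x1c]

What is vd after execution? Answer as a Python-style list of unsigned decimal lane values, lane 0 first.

vd = [102, 114, 223, 215, 41, 79, 107, 249]

lanes per group: 256·1/32 = 8
vl = min(AVL, VLMAX) = min(1, 8) = 1
[0] and(0x6e,0x77) = 0x66
[1] tail/keep = 0x72
[2] tail/keep = 0xdf
[3] tail/keep = 0xd7
[4] tail/keep = 0x29
[5] tail/keep = 0x4f
[6] tail/keep = 0x6b
[7] tail/keep = 0xf9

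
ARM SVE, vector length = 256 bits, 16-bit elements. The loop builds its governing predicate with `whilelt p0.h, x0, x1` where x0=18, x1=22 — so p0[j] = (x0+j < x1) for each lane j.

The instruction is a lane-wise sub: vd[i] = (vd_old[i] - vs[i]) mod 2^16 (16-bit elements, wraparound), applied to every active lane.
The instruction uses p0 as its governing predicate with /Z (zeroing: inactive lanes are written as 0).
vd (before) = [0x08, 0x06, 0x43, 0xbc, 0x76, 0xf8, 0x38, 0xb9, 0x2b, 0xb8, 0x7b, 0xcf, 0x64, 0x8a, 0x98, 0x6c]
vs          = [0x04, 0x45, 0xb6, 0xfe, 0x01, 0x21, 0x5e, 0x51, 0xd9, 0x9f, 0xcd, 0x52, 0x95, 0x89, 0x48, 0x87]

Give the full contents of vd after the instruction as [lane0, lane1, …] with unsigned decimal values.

register lanes = 256/16 = 16
whilelt: lane j active iff 18+j < 22 → j < 4 → 4 active
lane  0: sub(0x08,0x04) ⇒ 0x04
lane  1: sub(0x06,0x45) ⇒ 0xffc1
lane  2: sub(0x43,0xb6) ⇒ 0xff8d
lane  3: sub(0xbc,0xfe) ⇒ 0xffbe
lane  4: tail/zero ⇒ 0x00
lane  5: tail/zero ⇒ 0x00
lane  6: tail/zero ⇒ 0x00
lane  7: tail/zero ⇒ 0x00
lane  8: tail/zero ⇒ 0x00
lane  9: tail/zero ⇒ 0x00
lane 10: tail/zero ⇒ 0x00
lane 11: tail/zero ⇒ 0x00
lane 12: tail/zero ⇒ 0x00
lane 13: tail/zero ⇒ 0x00
lane 14: tail/zero ⇒ 0x00
lane 15: tail/zero ⇒ 0x00

vd = [4, 65473, 65421, 65470, 0, 0, 0, 0, 0, 0, 0, 0, 0, 0, 0, 0]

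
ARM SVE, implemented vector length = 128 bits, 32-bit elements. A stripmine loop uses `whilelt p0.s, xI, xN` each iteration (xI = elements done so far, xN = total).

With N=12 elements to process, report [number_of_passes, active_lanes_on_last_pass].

[iterations, last_vl] = [3, 4]

lane count: 128 div 32 = 4
12 elements at 4/iter → 3 passes, remainder 4 on the last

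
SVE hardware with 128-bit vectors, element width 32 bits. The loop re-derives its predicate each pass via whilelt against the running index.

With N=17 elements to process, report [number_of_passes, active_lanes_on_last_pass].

[iterations, last_vl] = [5, 1]

128-bit reg / 32-bit elem → 4 lanes
17 elements at 4/iter → 5 passes, remainder 1 on the last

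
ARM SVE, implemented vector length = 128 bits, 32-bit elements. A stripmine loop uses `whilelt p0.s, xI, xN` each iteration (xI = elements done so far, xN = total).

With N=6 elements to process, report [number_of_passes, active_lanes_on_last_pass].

128-bit reg / 32-bit elem → 4 lanes
6 elements at 4/iter → 2 passes, remainder 2 on the last

[iterations, last_vl] = [2, 2]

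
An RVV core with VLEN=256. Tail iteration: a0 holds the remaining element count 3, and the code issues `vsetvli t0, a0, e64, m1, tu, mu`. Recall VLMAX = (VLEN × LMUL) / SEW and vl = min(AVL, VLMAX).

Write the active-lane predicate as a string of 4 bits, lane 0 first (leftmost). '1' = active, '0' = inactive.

predicate = 1110

VLMAX = VLEN×LMUL/SEW = 256×1/64 = 4
vl ← min(3, 4) = 3
bits (lane 0 leftmost): 1110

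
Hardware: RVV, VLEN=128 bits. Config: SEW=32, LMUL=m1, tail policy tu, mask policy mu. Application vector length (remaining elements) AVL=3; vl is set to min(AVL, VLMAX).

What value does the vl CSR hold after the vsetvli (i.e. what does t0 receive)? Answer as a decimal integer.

vl = 3

lanes per group: 128·1/32 = 4
AVL=3 ≤ VLMAX=4, so vl = 3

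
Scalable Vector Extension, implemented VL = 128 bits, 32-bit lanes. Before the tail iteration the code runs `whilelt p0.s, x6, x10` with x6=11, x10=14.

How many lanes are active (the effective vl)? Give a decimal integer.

vl = 3

lane count: 128 div 32 = 4
active while 11+j < 14, i.e. j ∈ [0,3) capped at 4 ⇒ 3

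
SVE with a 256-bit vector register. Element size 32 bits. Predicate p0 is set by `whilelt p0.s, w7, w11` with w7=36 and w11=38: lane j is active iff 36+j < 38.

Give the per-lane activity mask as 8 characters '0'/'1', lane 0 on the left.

predicate = 11000000

lane count: 256 div 32 = 8
p0[j] = (36+j < 38); true for j=0..1 → 2 lanes set
bits (lane 0 leftmost): 11000000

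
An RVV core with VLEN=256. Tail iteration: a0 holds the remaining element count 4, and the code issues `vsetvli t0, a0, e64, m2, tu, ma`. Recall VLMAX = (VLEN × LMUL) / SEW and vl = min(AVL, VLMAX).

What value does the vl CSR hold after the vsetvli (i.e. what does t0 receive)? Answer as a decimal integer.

VLMAX = VLEN×LMUL/SEW = 256×2/64 = 8
vl ← min(4, 8) = 4

vl = 4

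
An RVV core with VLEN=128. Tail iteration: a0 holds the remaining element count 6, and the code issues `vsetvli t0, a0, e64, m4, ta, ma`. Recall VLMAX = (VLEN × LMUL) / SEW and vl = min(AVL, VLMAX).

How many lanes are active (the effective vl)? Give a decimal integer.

VLMAX = VLEN×LMUL/SEW = 128×4/64 = 8
AVL=6 ≤ VLMAX=8, so vl = 6

vl = 6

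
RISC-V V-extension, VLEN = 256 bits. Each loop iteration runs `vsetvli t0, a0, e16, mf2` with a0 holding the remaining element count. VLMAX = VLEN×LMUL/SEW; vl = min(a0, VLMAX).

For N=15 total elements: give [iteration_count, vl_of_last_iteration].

[iterations, last_vl] = [2, 7]

VLMAX = (256 × 1/2) / 16 = 8 lanes
iterations = ceil(15/8) = 2; final-pass vl = 7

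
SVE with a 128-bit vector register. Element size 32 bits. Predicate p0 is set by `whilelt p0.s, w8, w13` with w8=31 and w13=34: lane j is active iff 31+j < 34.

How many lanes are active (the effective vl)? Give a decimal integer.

vl = 3

128-bit reg / 32-bit elem → 4 lanes
active while 31+j < 34, i.e. j ∈ [0,3) capped at 4 ⇒ 3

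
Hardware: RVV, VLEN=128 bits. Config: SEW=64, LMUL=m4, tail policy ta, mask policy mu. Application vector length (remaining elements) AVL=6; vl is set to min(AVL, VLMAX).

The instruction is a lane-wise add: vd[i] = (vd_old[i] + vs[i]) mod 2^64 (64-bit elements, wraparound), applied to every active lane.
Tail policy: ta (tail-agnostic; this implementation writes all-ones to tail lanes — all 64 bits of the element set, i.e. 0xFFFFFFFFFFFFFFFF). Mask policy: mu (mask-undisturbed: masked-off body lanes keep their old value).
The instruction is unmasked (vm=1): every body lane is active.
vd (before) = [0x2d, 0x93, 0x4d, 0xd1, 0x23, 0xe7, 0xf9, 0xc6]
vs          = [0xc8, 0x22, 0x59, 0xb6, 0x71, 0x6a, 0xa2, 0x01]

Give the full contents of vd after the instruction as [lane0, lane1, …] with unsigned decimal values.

vd = [245, 181, 166, 391, 148, 337, 18446744073709551615, 18446744073709551615]

VLMAX = VLEN×LMUL/SEW = 128×4/64 = 8
AVL=6 ≤ VLMAX=8, so vl = 6
  i=0: add(0x2d,0xc8) → 245
  i=1: add(0x93,0x22) → 181
  i=2: add(0x4d,0x59) → 166
  i=3: add(0xd1,0xb6) → 391
  i=4: add(0x23,0x71) → 148
  i=5: add(0xe7,0x6a) → 337
  i=6: tail/ones → 18446744073709551615
  i=7: tail/ones → 18446744073709551615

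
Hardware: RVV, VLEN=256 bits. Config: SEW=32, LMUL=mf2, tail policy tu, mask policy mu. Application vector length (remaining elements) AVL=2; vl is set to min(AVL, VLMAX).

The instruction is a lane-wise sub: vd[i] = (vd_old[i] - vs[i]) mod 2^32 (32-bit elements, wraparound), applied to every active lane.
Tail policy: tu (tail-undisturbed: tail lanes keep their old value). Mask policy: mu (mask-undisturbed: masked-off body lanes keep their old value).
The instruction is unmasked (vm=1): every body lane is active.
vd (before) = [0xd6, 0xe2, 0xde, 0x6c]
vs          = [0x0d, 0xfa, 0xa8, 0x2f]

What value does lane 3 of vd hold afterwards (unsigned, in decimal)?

vd[3] = 108

VLMAX = VLEN×LMUL/SEW = 256×1/2/32 = 4
vl = min(AVL, VLMAX) = min(2, 4) = 2
  i=0: sub(0xd6,0x0d) → 201
  i=1: sub(0xe2,0xfa) → 4294967272
  i=2: tail/keep → 222
  i=3: tail/keep → 108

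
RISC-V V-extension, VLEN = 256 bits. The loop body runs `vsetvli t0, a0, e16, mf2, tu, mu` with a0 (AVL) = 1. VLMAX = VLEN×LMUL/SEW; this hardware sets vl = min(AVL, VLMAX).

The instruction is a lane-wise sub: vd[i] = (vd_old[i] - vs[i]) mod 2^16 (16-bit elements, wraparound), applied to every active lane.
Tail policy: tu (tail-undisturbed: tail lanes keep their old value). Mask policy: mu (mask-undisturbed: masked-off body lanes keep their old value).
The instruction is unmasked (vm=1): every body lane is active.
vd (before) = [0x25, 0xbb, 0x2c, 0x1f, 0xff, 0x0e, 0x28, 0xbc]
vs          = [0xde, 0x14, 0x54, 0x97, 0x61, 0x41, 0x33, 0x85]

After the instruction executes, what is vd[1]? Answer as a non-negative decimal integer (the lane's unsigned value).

vd[1] = 187

VLMAX = VLEN×LMUL/SEW = 256×1/2/16 = 8
vl ← min(1, 8) = 1
  i=0: sub(0x25,0xde) → 65351
  i=1: tail/keep → 187
  i=2: tail/keep → 44
  i=3: tail/keep → 31
  i=4: tail/keep → 255
  i=5: tail/keep → 14
  i=6: tail/keep → 40
  i=7: tail/keep → 188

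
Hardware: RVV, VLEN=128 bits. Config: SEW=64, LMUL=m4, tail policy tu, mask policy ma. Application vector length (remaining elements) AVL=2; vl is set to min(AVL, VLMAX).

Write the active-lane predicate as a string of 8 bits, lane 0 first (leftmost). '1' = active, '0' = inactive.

predicate = 11000000

lanes per group: 128·4/64 = 8
vl = min(AVL, VLMAX) = min(2, 8) = 2
bits (lane 0 leftmost): 11000000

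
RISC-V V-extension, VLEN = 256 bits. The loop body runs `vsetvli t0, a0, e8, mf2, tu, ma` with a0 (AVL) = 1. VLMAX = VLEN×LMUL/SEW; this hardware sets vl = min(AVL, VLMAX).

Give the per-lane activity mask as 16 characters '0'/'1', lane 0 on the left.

predicate = 1000000000000000

VLMAX = VLEN×LMUL/SEW = 256×1/2/8 = 16
vl = min(AVL, VLMAX) = min(1, 16) = 1
bits (lane 0 leftmost): 1000000000000000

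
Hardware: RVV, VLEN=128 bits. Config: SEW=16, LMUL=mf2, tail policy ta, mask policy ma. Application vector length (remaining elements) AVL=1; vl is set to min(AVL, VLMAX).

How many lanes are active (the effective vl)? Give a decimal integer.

vl = 1

VLMAX = VLEN×LMUL/SEW = 128×1/2/16 = 4
vl ← min(1, 4) = 1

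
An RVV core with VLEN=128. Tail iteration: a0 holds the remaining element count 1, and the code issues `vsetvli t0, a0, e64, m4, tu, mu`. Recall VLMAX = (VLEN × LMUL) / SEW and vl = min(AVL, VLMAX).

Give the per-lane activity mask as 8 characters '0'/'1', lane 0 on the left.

VLMAX = (128 × 4) / 64 = 8 lanes
AVL=1 ≤ VLMAX=8, so vl = 1
bits (lane 0 leftmost): 10000000

predicate = 10000000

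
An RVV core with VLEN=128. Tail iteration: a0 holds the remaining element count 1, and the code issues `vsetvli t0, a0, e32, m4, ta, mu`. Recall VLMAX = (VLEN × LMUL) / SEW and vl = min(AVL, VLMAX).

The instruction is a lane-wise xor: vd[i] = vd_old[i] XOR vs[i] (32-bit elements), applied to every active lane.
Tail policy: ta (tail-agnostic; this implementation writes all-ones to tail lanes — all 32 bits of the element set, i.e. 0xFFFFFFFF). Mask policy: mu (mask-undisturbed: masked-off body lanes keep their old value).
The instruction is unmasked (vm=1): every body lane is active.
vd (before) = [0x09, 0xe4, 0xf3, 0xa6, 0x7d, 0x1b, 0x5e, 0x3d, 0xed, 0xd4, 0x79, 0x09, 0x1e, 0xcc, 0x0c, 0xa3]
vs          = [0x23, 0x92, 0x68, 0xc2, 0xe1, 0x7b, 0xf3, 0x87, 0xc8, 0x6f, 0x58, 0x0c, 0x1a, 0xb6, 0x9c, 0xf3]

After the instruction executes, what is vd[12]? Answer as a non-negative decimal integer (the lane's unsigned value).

vd[12] = 4294967295

lanes per group: 128·4/32 = 16
vl ← min(1, 16) = 1
lane  0: xor(0x09,0x23) ⇒ 0x2a
lane  1: tail/ones ⇒ 0xffffffff
lane  2: tail/ones ⇒ 0xffffffff
lane  3: tail/ones ⇒ 0xffffffff
lane  4: tail/ones ⇒ 0xffffffff
lane  5: tail/ones ⇒ 0xffffffff
lane  6: tail/ones ⇒ 0xffffffff
lane  7: tail/ones ⇒ 0xffffffff
lane  8: tail/ones ⇒ 0xffffffff
lane  9: tail/ones ⇒ 0xffffffff
lane 10: tail/ones ⇒ 0xffffffff
lane 11: tail/ones ⇒ 0xffffffff
lane 12: tail/ones ⇒ 0xffffffff
lane 13: tail/ones ⇒ 0xffffffff
lane 14: tail/ones ⇒ 0xffffffff
lane 15: tail/ones ⇒ 0xffffffff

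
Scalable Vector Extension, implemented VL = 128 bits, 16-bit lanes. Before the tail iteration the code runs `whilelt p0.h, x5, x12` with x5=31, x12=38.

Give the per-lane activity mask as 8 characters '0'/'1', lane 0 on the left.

predicate = 11111110

register lanes = 128/16 = 8
active while 31+j < 38, i.e. j ∈ [0,7) capped at 8 ⇒ 7
bits (lane 0 leftmost): 11111110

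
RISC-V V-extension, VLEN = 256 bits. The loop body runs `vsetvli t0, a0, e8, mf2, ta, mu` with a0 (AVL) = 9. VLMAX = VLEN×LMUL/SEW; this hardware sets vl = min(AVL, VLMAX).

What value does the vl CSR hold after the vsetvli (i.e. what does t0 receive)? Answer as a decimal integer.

lanes per group: 256·1/2/8 = 16
vl ← min(9, 16) = 9

vl = 9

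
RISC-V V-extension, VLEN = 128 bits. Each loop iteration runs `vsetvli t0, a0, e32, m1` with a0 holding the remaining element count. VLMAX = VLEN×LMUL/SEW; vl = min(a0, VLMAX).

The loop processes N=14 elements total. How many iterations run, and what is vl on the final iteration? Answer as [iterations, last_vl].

lanes per group: 128·1/32 = 4
14 elements at 4/iter → 4 passes, remainder 2 on the last

[iterations, last_vl] = [4, 2]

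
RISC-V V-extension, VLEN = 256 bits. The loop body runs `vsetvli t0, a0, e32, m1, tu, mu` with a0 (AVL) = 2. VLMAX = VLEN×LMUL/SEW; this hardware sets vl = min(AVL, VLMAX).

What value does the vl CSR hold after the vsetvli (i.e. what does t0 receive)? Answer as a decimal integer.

VLMAX = VLEN×LMUL/SEW = 256×1/32 = 8
vl = min(AVL, VLMAX) = min(2, 8) = 2

vl = 2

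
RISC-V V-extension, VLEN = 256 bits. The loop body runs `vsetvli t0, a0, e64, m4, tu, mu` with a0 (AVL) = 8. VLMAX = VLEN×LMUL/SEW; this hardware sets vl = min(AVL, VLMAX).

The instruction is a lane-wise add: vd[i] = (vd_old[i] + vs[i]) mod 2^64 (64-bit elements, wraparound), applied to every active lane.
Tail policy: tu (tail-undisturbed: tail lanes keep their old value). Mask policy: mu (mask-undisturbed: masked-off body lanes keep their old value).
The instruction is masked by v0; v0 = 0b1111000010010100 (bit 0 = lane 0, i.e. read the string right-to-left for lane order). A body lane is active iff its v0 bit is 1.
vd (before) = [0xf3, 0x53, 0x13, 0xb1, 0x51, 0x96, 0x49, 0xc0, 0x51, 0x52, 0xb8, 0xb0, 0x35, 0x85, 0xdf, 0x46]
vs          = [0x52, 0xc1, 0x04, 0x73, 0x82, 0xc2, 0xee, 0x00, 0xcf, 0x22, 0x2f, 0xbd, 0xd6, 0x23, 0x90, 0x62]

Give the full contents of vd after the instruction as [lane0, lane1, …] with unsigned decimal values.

VLMAX = (256 × 4) / 64 = 16 lanes
vl ← min(8, 16) = 8
  i=0: mask-off/keep → 243
  i=1: mask-off/keep → 83
  i=2: add(0x13,0x04) → 23
  i=3: mask-off/keep → 177
  i=4: add(0x51,0x82) → 211
  i=5: mask-off/keep → 150
  i=6: mask-off/keep → 73
  i=7: add(0xc0,0x00) → 192
  i=8: tail/keep → 81
  i=9: tail/keep → 82
  i=10: tail/keep → 184
  i=11: tail/keep → 176
  i=12: tail/keep → 53
  i=13: tail/keep → 133
  i=14: tail/keep → 223
  i=15: tail/keep → 70

vd = [243, 83, 23, 177, 211, 150, 73, 192, 81, 82, 184, 176, 53, 133, 223, 70]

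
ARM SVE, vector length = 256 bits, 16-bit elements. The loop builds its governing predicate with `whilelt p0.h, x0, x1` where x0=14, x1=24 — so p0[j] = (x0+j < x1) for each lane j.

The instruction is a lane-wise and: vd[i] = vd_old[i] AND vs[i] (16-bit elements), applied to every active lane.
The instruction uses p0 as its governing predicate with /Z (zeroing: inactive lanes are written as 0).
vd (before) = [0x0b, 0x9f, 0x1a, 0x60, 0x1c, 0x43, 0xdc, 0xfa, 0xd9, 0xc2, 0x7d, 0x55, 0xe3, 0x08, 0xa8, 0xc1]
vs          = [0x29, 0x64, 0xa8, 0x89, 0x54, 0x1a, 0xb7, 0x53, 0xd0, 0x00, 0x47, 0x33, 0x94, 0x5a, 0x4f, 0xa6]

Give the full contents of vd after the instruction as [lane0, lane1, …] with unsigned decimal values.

vd = [9, 4, 8, 0, 20, 2, 148, 82, 208, 0, 0, 0, 0, 0, 0, 0]

256-bit reg / 16-bit elem → 16 lanes
p0[j] = (14+j < 24); true for j=0..9 → 10 lanes set
  i=0: and(0x0b,0x29) → 9
  i=1: and(0x9f,0x64) → 4
  i=2: and(0x1a,0xa8) → 8
  i=3: and(0x60,0x89) → 0
  i=4: and(0x1c,0x54) → 20
  i=5: and(0x43,0x1a) → 2
  i=6: and(0xdc,0xb7) → 148
  i=7: and(0xfa,0x53) → 82
  i=8: and(0xd9,0xd0) → 208
  i=9: and(0xc2,0x00) → 0
  i=10: tail/zero → 0
  i=11: tail/zero → 0
  i=12: tail/zero → 0
  i=13: tail/zero → 0
  i=14: tail/zero → 0
  i=15: tail/zero → 0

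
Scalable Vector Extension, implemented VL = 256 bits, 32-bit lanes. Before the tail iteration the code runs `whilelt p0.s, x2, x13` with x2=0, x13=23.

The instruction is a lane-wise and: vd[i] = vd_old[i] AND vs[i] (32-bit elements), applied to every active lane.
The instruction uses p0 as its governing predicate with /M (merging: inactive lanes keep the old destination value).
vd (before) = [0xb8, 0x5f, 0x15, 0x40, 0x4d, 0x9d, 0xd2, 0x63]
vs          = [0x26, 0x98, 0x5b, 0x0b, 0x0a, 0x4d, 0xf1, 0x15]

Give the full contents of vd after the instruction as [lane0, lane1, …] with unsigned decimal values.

vd = [32, 24, 17, 0, 8, 13, 208, 1]

lane count: 256 div 32 = 8
active while 0+j < 23, i.e. j ∈ [0,23) capped at 8 ⇒ 8
[0] and(0xb8,0x26) = 0x20
[1] and(0x5f,0x98) = 0x18
[2] and(0x15,0x5b) = 0x11
[3] and(0x40,0x0b) = 0x00
[4] and(0x4d,0x0a) = 0x08
[5] and(0x9d,0x4d) = 0x0d
[6] and(0xd2,0xf1) = 0xd0
[7] and(0x63,0x15) = 0x01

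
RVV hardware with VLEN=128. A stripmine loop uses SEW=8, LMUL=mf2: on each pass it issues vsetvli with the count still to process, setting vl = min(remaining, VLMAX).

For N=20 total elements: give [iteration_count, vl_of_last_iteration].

[iterations, last_vl] = [3, 4]

VLMAX = VLEN×LMUL/SEW = 128×1/2/8 = 8
iterations = ceil(20/8) = 3; final-pass vl = 4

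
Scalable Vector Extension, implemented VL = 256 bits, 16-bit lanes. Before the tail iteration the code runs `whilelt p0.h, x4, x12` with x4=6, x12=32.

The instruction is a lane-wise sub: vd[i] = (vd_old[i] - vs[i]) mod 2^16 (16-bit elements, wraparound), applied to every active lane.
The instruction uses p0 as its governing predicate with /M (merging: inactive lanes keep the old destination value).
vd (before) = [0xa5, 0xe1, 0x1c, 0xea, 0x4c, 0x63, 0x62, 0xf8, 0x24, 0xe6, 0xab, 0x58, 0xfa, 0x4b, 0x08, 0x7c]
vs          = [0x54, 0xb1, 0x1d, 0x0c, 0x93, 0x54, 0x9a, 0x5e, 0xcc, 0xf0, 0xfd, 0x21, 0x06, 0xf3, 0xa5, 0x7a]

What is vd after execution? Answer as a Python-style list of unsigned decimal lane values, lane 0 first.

register lanes = 256/16 = 16
whilelt: lane j active iff 6+j < 32 → j < 26 → 16 active
lane  0: sub(0xa5,0x54) ⇒ 0x51
lane  1: sub(0xe1,0xb1) ⇒ 0x30
lane  2: sub(0x1c,0x1d) ⇒ 0xffff
lane  3: sub(0xea,0x0c) ⇒ 0xde
lane  4: sub(0x4c,0x93) ⇒ 0xffb9
lane  5: sub(0x63,0x54) ⇒ 0x0f
lane  6: sub(0x62,0x9a) ⇒ 0xffc8
lane  7: sub(0xf8,0x5e) ⇒ 0x9a
lane  8: sub(0x24,0xcc) ⇒ 0xff58
lane  9: sub(0xe6,0xf0) ⇒ 0xfff6
lane 10: sub(0xab,0xfd) ⇒ 0xffae
lane 11: sub(0x58,0x21) ⇒ 0x37
lane 12: sub(0xfa,0x06) ⇒ 0xf4
lane 13: sub(0x4b,0xf3) ⇒ 0xff58
lane 14: sub(0x08,0xa5) ⇒ 0xff63
lane 15: sub(0x7c,0x7a) ⇒ 0x02

vd = [81, 48, 65535, 222, 65465, 15, 65480, 154, 65368, 65526, 65454, 55, 244, 65368, 65379, 2]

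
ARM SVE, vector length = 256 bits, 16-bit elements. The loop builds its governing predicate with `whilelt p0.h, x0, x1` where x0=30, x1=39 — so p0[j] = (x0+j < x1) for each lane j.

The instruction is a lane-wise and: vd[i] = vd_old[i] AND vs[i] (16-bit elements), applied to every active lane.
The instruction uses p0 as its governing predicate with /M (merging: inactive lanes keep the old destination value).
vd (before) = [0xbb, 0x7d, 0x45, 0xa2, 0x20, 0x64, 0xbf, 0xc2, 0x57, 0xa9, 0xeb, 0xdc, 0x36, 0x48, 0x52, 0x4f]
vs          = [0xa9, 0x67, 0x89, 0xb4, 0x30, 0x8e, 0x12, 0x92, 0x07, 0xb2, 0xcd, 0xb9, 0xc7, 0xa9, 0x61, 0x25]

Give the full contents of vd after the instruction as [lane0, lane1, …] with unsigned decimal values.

vd = [169, 101, 1, 160, 32, 4, 18, 130, 7, 169, 235, 220, 54, 72, 82, 79]

lane count: 256 div 16 = 16
whilelt: lane j active iff 30+j < 39 → j < 9 → 9 active
vd[0] and(0xbb,0xa9) -> 0xa9
vd[1] and(0x7d,0x67) -> 0x65
vd[2] and(0x45,0x89) -> 0x01
vd[3] and(0xa2,0xb4) -> 0xa0
vd[4] and(0x20,0x30) -> 0x20
vd[5] and(0x64,0x8e) -> 0x04
vd[6] and(0xbf,0x12) -> 0x12
vd[7] and(0xc2,0x92) -> 0x82
vd[8] and(0x57,0x07) -> 0x07
vd[9] tail/keep -> 0xa9
vd[10] tail/keep -> 0xeb
vd[11] tail/keep -> 0xdc
vd[12] tail/keep -> 0x36
vd[13] tail/keep -> 0x48
vd[14] tail/keep -> 0x52
vd[15] tail/keep -> 0x4f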